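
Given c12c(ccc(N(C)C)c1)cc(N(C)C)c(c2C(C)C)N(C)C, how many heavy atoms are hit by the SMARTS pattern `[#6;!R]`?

Check the 22 heavy atoms by environment: 10× c (aromatic, in 6-ring) → no; 3× N (acyclic) → no; 9× C (acyclic) → match.
That gives 9 matching atoms.

9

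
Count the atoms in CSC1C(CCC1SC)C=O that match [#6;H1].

The query [#6;H1] means: any carbon bearing exactly one hydrogen.
Check the 11 heavy atoms by environment: 4× C (H1) → match; 2× C (H2) → no; 2× S (H0) → no; 2× C (H3) → no; 1× O (H0) → no.
That gives 4 matching atoms.

4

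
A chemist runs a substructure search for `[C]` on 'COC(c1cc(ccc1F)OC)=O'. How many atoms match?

3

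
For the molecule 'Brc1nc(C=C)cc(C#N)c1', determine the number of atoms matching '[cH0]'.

3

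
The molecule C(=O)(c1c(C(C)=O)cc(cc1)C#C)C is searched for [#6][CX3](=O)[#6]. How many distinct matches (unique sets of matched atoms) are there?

2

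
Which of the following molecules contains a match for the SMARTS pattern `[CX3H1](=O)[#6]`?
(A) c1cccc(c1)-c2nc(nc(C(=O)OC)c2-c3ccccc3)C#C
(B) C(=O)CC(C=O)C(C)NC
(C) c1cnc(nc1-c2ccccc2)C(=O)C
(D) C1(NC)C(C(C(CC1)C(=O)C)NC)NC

B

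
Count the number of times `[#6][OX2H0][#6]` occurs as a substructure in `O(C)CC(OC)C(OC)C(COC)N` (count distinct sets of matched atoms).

[#6][OX2H0][#6] is the SMARTS for an ether: an aliphatic oxygen bridging two carbons with no H on the oxygen.
The molecule carries 4 separate instances of a methoxy ether (-OCH3) meeting every constraint; each maps to a distinct set of atoms, giving 4 matches.

4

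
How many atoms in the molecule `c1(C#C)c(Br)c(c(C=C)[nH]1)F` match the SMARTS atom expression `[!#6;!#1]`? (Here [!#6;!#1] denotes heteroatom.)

3

The query [!#6;!#1] means: not carbon and not hydrogen — any heteroatom.
Check the 11 heavy atoms by environment: 1× n (aromatic) → match; 4× c (aromatic) → no; 1× F → match; 4× C → no; 1× Br → match.
Summing the matching environments: 1 + 1 + 1 = 3 matching atoms.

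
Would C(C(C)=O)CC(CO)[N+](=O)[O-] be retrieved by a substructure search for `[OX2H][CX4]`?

Yes

The pattern [OX2H][CX4] describes a hydroxyl oxygen bound to an sp3 (X4) carbon — an aliphatic alcohol.
The molecule carries a hydroxyl group (-OH), whose atoms satisfy every constraint of the query, so the pattern matches.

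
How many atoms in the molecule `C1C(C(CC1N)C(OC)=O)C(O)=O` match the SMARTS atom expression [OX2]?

2

Check the 13 heavy atoms by environment: 6× C (X4) → no; 2× C (X3) → no; 2× O (X1) → no; 2× O (X2) → match; 1× N (X3) → no.
That gives 2 matching atoms.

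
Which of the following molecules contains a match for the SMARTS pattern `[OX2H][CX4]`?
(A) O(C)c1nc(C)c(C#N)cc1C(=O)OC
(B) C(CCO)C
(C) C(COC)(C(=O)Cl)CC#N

B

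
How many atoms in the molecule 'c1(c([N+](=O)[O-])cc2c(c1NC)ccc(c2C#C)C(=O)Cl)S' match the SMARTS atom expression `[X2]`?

Check the 21 heavy atoms by environment: 10× c (aromatic, X3) → no; 1× N (charge +1, X3) → no; 1× O (charge -1, X1) → no; 2× O (X1) → no; 2× C (X2) → match; 1× S (X2) → match; 1× C (X3) → no; 1× Cl (X1) → no; 1× N (X3) → no; 1× C (X4) → no.
Summing the matching environments: 2 + 1 = 3 matching atoms.

3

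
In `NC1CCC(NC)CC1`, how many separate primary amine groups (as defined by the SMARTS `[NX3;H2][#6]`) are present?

1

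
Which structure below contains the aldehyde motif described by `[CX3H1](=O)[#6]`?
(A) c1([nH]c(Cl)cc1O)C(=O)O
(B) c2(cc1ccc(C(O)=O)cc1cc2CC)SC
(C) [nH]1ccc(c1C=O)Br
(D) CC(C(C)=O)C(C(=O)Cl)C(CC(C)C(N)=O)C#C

C

[CX3H1](=O)[#6] describes an sp2 carbon with one H, double-bonded to O and single-bonded to carbon (an aldehyde).
(A) has a carboxylic acid group (-C(=O)OH) but the carbonyl carbon has H0 and is bonded to O, not H1.
(B) has a carboxylic acid group (-C(=O)OH) but the carbonyl carbon has H0 and is bonded to O, not H1.
(C) contains an aldehyde (-CHO), which satisfies every atom and bond constraint.
(D) has an acetyl/ketone group (-C(=O)CH3) but the carbonyl carbon has H0 (two carbon neighbours), not H1.
So the answer is (C).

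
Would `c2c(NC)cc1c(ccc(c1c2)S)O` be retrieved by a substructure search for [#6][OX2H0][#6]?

No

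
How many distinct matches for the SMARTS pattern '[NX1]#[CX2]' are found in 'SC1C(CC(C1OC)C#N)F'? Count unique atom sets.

[NX1]#[CX2] is the SMARTS for a nitrile: a nitrogen triple-bonded to a two-connected carbon.
Exactly one fragment in the molecule meets all constraints, giving 1 match.

1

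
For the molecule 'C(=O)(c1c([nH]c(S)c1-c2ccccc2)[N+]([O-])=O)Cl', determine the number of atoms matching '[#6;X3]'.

11

The query [#6;X3] means: any carbon (aromatic or not) with three total connections.
Check the 18 heavy atoms by environment: 1× n (aromatic, X3) → no; 10× c (aromatic, X3) → match; 1× C (X3) → match; 2× O (X1) → no; 1× Cl (X1) → no; 1× N (charge +1, X3) → no; 1× O (charge -1, X1) → no; 1× S (X2) → no.
Summing the matching environments: 10 + 1 = 11 matching atoms.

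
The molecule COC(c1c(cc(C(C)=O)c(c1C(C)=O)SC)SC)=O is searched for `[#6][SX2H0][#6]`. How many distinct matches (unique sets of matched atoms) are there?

2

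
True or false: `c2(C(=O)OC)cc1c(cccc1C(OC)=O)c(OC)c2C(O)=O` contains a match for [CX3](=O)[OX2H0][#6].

True

The pattern [CX3](=O)[OX2H0][#6] describes a carbonyl carbon bonded to an oxygen that is itself bonded to carbon (no H on that O) — an ester.
The molecule carries a methyl-ester group (-C(=O)OCH3), whose atoms satisfy every constraint of the query, so the pattern matches.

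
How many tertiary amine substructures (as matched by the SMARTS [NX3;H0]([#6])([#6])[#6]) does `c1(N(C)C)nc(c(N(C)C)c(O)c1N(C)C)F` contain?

3

[NX3;H0]([#6])([#6])[#6] is the SMARTS for a tertiary amine: a trivalent nitrogen with no H, bonded to three carbons.
The molecule carries 3 separate instances of a dimethylamino group (-N(CH3)2) meeting every constraint; each maps to a distinct set of atoms, giving 3 matches.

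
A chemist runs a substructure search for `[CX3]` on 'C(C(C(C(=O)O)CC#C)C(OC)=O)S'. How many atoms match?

2

Check the 14 heavy atoms by environment: 5× C (X4) → no; 1× S (X2) → no; 2× C (X2) → no; 2× C (X3) → match; 2× O (X1) → no; 2× O (X2) → no.
That gives 2 matching atoms.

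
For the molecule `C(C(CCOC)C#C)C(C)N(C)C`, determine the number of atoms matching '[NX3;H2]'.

0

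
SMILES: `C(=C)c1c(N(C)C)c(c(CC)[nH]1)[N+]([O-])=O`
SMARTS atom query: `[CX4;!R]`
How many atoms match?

4

The query [CX4;!R] means: aliphatic carbon with four total connections, not in a ring.
Check the 15 heavy atoms by environment: 1× n (aromatic, X3, in 5-ring) → no; 4× c (aromatic, X3, in 5-ring) → no; 1× N (X3, acyclic) → no; 4× C (X4, acyclic) → match; 1× N (charge +1, X3, acyclic) → no; 1× O (charge -1, X1, acyclic) → no; 1× O (X1, acyclic) → no; 2× C (X3, acyclic) → no.
That gives 4 matching atoms.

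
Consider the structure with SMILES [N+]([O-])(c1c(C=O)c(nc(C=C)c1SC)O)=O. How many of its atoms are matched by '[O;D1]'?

4

Check the 16 heavy atoms by environment: 1× n (aromatic, D2) → no; 5× c (aromatic, D3) → no; 2× C (D2) → no; 2× C (D1) → no; 1× N (charge +1, D3) → no; 1× O (charge -1, D1) → match; 3× O (D1) → match; 1× S (D2) → no.
Summing the matching environments: 1 + 3 = 4 matching atoms.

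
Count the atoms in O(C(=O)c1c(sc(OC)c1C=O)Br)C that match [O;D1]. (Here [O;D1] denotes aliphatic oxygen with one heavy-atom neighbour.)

2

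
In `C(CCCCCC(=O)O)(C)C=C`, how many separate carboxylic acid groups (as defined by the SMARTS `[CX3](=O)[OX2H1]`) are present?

1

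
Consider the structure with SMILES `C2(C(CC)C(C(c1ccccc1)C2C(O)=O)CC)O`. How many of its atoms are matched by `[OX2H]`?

2

The query [OX2H] means: aliphatic oxygen with two connections, one of which is H — an -OH oxygen.
Check the 19 heavy atoms by environment: 5× C (H1, X4) → no; 1× C (H0, X3) → no; 1× O (H0, X1) → no; 2× O (H1, X2) → match; 2× C (H2, X4) → no; 2× C (H3, X4) → no; 1× c (aromatic, H0, X3) → no; 5× c (aromatic, H1, X3) → no.
That gives 2 matching atoms.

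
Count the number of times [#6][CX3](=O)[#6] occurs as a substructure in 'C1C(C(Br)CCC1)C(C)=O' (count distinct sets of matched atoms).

1

[#6][CX3](=O)[#6] is the SMARTS for a ketone: a carbonyl carbon (no H) flanked by two carbons.
Exactly one fragment in the molecule meets all constraints, giving 1 match.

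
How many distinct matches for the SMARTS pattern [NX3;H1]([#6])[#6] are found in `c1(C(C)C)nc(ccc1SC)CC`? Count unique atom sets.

[NX3;H1]([#6])[#6] is the SMARTS for a secondary amine: a trivalent nitrogen with one H, bonded to two carbons.
No fragment in the molecule satisfies every constraint, giving 0 matches.

0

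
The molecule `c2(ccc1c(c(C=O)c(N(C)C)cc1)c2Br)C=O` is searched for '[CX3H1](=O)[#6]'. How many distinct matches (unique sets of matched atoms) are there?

2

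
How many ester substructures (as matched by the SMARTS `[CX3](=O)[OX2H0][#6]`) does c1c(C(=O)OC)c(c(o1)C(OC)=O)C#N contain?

2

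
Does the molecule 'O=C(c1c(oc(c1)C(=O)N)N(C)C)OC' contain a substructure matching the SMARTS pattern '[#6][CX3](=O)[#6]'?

The pattern [#6][CX3](=O)[#6] describes a carbonyl carbon (no H) flanked by two carbons — a ketone.
The closest candidate here is a methyl-ester group (-C(=O)OCH3), but one neighbour of the carbonyl carbon is O, not C. No other fragment satisfies the full query, so there is no match.

No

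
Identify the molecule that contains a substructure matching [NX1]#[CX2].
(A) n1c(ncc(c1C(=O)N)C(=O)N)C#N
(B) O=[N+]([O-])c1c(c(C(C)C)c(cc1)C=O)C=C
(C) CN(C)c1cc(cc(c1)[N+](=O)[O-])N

A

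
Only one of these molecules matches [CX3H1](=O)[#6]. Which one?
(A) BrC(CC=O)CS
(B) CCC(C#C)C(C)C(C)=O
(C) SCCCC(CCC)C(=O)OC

A

[CX3H1](=O)[#6] describes an sp2 carbon with one H, double-bonded to O and single-bonded to carbon (an aldehyde).
(A) contains an aldehyde (-CHO), which satisfies every atom and bond constraint.
(B) has an acetyl/ketone group (-C(=O)CH3) but the carbonyl carbon has H0 (two carbon neighbours), not H1.
(C) has a methyl-ester group (-C(=O)OCH3) but the carbonyl carbon has H0, not H1.
So the answer is (A).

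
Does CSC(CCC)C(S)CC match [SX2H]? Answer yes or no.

The pattern [SX2H] describes an aliphatic sulfur with two connections, one being H — a thiol.
The molecule carries a thiol (-SH), whose atoms satisfy every constraint of the query, so the pattern matches.

Yes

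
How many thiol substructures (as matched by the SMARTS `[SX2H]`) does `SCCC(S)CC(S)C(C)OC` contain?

3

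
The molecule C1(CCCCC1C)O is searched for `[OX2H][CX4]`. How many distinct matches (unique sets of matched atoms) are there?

1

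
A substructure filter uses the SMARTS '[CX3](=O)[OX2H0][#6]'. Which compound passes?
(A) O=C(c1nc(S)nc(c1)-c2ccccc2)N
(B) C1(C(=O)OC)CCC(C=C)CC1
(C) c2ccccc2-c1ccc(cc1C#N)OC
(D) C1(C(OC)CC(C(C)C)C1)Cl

B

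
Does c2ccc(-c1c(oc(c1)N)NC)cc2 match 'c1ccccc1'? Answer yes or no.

The pattern c1ccccc1 describes six aromatic carbons in a ring — a benzene ring.
The molecule carries a phenyl ring, whose atoms satisfy every constraint of the query, so the pattern matches.

Yes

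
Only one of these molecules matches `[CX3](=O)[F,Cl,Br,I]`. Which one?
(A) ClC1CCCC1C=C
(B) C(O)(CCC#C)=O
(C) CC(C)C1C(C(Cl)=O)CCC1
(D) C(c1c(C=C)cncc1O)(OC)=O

C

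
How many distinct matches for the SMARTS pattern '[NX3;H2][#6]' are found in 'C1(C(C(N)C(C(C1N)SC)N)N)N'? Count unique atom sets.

5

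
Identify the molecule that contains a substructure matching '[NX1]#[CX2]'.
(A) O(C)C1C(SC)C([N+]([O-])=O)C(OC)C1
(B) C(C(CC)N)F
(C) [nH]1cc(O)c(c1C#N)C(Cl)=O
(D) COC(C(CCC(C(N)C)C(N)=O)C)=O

C

[NX1]#[CX2] describes a nitrogen triple-bonded to a two-connected carbon (a nitrile).
(A) has a nitro group (-[N+](=O)[O-]) but there is no C#N triple bond.
(B) has a primary amino group (-NH2) but the nitrogen is NX3 (three connections), not NX1 triple-bonded.
(C) contains a nitrile (-C#N), which satisfies every atom and bond constraint.
(D) has a primary amino group (-NH2) but the nitrogen is NX3 (three connections), not NX1 triple-bonded.
So the answer is (C).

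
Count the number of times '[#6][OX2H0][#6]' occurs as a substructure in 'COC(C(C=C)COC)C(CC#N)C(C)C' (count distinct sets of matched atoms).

2

[#6][OX2H0][#6] is the SMARTS for an ether: an aliphatic oxygen bridging two carbons with no H on the oxygen.
The molecule carries 2 separate instances of a methoxy ether (-OCH3) meeting every constraint; each maps to a distinct set of atoms, giving 2 matches.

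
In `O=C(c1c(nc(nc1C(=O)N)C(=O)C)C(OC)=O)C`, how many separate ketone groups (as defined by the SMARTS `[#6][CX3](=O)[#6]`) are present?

2

[#6][CX3](=O)[#6] is the SMARTS for a ketone: a carbonyl carbon (no H) flanked by two carbons.
The molecule carries 2 separate instances of an acetyl/ketone group (-C(=O)CH3) meeting every constraint; each maps to a distinct set of atoms, giving 2 matches.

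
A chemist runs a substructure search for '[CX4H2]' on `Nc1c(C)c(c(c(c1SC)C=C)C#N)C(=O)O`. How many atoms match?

The query [CX4H2] means: sp3 carbon (X4) with exactly two hydrogens.
Check the 17 heavy atoms by environment: 6× c (aromatic, H0, X3) → no; 2× C (H3, X4) → no; 1× C (H0, X2) → no; 1× N (H0, X1) → no; 1× C (H1, X3) → no; 1× C (H2, X3) → no; 1× S (H0, X2) → no; 1× C (H0, X3) → no; 1× O (H0, X1) → no; 1× O (H1, X2) → no; 1× N (H2, X3) → no.
No environment satisfies the query, so 0 matching atoms.

0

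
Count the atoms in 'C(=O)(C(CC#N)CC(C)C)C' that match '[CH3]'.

3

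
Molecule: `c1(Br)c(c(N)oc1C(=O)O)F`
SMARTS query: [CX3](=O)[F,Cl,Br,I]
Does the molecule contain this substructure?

The pattern [CX3](=O)[F,Cl,Br,I] describes a carbonyl carbon bonded to a halogen — an acyl halide.
The closest candidate here is a carboxylic acid group (-C(=O)OH), but the carbonyl is bonded to -OH, not to a halogen. No other fragment satisfies the full query, so there is no match.

No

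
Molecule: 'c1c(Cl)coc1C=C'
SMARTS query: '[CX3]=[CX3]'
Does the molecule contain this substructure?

Yes

The pattern [CX3]=[CX3] describes a non-aromatic C=C double bond between two sp2 carbons — an alkene.
The molecule carries a vinyl group (-CH=CH2), whose atoms satisfy every constraint of the query, so the pattern matches.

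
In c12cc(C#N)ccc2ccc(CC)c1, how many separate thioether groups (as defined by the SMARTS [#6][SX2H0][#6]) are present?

[#6][SX2H0][#6] is the SMARTS for a thioether: an aliphatic sulfur bridging two carbons with no H on the sulfur.
No fragment in the molecule satisfies every constraint, giving 0 matches.

0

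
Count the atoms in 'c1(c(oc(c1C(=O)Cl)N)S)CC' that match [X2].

2

The query [X2] means: any atom with exactly two total connections (bonds + H).
Check the 12 heavy atoms by environment: 1× o (aromatic, X2) → match; 4× c (aromatic, X3) → no; 1× N (X3) → no; 1× C (X3) → no; 1× O (X1) → no; 1× Cl (X1) → no; 1× S (X2) → match; 2× C (X4) → no.
Summing the matching environments: 1 + 1 = 2 matching atoms.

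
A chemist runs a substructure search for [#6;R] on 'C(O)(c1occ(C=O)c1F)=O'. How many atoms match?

4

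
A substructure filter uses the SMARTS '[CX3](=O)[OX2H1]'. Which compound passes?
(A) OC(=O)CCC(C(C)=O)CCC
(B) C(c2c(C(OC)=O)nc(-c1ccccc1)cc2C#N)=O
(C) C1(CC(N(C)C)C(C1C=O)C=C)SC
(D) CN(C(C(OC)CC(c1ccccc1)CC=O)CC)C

A

[CX3](=O)[OX2H1] describes an sp2 carbon double-bonded to O and single-bonded to an -OH oxygen (a carboxylic acid).
(A) contains a carboxylic acid group (-C(=O)OH), which satisfies every atom and bond constraint.
(B) has an aldehyde (-CHO) but there is no singly-bonded oxygen on the carbonyl carbon.
(C) has an aldehyde (-CHO) but there is no singly-bonded oxygen on the carbonyl carbon.
(D) has an aldehyde (-CHO) but there is no singly-bonded oxygen on the carbonyl carbon.
So the answer is (A).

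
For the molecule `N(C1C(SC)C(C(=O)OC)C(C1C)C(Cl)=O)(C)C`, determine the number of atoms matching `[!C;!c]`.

6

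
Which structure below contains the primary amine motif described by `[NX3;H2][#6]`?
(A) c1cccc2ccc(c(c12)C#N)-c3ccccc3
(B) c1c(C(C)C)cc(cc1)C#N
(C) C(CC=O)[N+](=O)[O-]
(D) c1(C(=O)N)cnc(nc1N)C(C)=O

[NX3;H2][#6] describes a trivalent nitrogen with two H attached to carbon (a primary amine).
(A) has a nitrile (-C#N) but the nitrogen is NX1 (triple-bonded), not NX3 with two H.
(B) has a nitrile (-C#N) but the nitrogen is NX1 (triple-bonded), not NX3 with two H.
(C) has a nitro group (-[N+](=O)[O-]) but the nitrogen is [N+] with no H, not NX3H2.
(D) contains a primary amino group (-NH2), which satisfies every atom and bond constraint.
So the answer is (D).

D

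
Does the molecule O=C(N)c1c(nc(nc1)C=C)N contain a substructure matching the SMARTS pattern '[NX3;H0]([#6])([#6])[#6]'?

No

The pattern [NX3;H0]([#6])([#6])[#6] describes a trivalent nitrogen with no H, bonded to three carbons — a tertiary amine.
The closest candidate here is a primary amino group (-NH2), but the nitrogen has H2, not H0 with three carbons. No other fragment satisfies the full query, so there is no match.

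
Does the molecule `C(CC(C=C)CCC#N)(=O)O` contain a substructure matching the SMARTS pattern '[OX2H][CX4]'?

No

The pattern [OX2H][CX4] describes a hydroxyl oxygen bound to an sp3 (X4) carbon — an aliphatic alcohol.
The closest candidate here is a carboxylic acid group (-C(=O)OH), but the -OH is on a CX3 carbonyl carbon, not a CX4 carbon. No other fragment satisfies the full query, so there is no match.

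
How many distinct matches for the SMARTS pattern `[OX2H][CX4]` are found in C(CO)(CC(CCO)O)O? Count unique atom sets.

4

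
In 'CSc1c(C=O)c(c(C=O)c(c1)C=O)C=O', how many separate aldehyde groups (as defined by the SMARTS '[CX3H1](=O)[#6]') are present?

4

[CX3H1](=O)[#6] is the SMARTS for an aldehyde: an sp2 carbon with one H, double-bonded to O and single-bonded to carbon.
The molecule carries 4 separate instances of an aldehyde (-CHO) meeting every constraint; each maps to a distinct set of atoms, giving 4 matches.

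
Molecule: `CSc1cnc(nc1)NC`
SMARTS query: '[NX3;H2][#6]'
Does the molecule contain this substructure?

No

The pattern [NX3;H2][#6] describes a trivalent nitrogen with two H attached to carbon — a primary amine.
The closest candidate here is an N-methylamino group (-NHCH3), but the nitrogen bears two carbons and only one H (H1), not H2. No other fragment satisfies the full query, so there is no match.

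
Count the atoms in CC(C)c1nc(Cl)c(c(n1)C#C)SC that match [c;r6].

The query [c;r6] means: aromatic carbon that belongs to a six-membered ring.
Check the 14 heavy atoms by environment: 2× n (aromatic, in 6-ring) → no; 4× c (aromatic, in 6-ring) → match; 1× Cl (acyclic) → no; 1× S (acyclic) → no; 6× C (acyclic) → no.
That gives 4 matching atoms.

4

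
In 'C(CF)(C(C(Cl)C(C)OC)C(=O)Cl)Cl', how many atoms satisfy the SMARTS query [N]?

Check the 14 heavy atoms by environment: 8× C → no; 1× F → no; 2× O → no; 3× Cl → no.
No environment satisfies the query, so 0 matching atoms.

0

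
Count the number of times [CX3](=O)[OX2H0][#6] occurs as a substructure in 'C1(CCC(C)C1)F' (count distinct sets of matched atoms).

0

[CX3](=O)[OX2H0][#6] is the SMARTS for an ester: a carbonyl carbon bonded to an oxygen that is itself bonded to carbon (no H on that O).
No fragment in the molecule satisfies every constraint, giving 0 matches.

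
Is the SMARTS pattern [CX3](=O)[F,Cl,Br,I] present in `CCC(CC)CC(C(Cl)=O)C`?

The pattern [CX3](=O)[F,Cl,Br,I] describes a carbonyl carbon bonded to a halogen — an acyl halide.
The molecule carries an acyl chloride (-C(=O)Cl), whose atoms satisfy every constraint of the query, so the pattern matches.

Yes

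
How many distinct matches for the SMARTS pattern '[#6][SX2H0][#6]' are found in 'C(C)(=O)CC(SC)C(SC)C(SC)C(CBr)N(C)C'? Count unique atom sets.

[#6][SX2H0][#6] is the SMARTS for a thioether: an aliphatic sulfur bridging two carbons with no H on the sulfur.
The molecule carries 3 separate instances of a methylthio ether (-SCH3) meeting every constraint; each maps to a distinct set of atoms, giving 3 matches.

3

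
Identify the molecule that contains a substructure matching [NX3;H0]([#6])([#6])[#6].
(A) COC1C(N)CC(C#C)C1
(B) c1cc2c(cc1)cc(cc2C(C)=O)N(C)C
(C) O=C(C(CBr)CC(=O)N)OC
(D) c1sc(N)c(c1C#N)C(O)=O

[NX3;H0]([#6])([#6])[#6] describes a trivalent nitrogen with no H, bonded to three carbons (a tertiary amine).
(A) has a primary amino group (-NH2) but the nitrogen has H2, not H0 with three carbons.
(B) contains a dimethylamino group (-N(CH3)2), which satisfies every atom and bond constraint.
(C) has a primary amide (-C(=O)NH2) but the amide nitrogen has H2 and only one carbon neighbour.
(D) has a primary amino group (-NH2) but the nitrogen has H2, not H0 with three carbons.
So the answer is (B).

B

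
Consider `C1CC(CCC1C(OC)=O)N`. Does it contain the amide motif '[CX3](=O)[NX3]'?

No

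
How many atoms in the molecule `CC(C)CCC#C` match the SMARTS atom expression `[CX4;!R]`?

5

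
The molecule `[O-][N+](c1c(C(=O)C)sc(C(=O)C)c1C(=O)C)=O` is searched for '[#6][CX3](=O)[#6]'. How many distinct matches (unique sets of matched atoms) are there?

3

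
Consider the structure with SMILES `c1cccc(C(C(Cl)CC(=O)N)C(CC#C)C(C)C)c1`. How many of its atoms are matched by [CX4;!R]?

Check the 20 heavy atoms by environment: 8× C (X4, acyclic) → match; 1× C (X3, acyclic) → no; 1× O (X1, acyclic) → no; 1× N (X3, acyclic) → no; 6× c (aromatic, X3, in 6-ring) → no; 1× Cl (X1, acyclic) → no; 2× C (X2, acyclic) → no.
That gives 8 matching atoms.

8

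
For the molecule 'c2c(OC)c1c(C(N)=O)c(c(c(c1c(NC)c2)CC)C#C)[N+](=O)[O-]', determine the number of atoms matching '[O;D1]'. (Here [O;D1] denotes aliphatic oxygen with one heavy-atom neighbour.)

The query [O;D1] means: aliphatic oxygen bonded to exactly one heavy atom.
Check the 24 heavy atoms by environment: 8× c (aromatic, D3) → no; 2× c (aromatic, D2) → no; 1× C (D3) → no; 2× O (D1) → match; 1× N (D1) → no; 1× N (charge +1, D3) → no; 1× O (charge -1, D1) → match; 2× C (D2) → no; 4× C (D1) → no; 1× O (D2) → no; 1× N (D2) → no.
Summing the matching environments: 2 + 1 = 3 matching atoms.

3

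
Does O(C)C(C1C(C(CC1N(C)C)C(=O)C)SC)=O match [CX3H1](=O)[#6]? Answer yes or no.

No

The pattern [CX3H1](=O)[#6] describes an sp2 carbon with one H, double-bonded to O and single-bonded to carbon — an aldehyde.
The closest candidate here is an acetyl/ketone group (-C(=O)CH3), but the carbonyl carbon has H0 (two carbon neighbours), not H1. No other fragment satisfies the full query, so there is no match.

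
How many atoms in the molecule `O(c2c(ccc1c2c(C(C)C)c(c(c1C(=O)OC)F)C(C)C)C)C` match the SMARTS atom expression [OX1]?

1

Check the 24 heavy atoms by environment: 10× c (aromatic, X3) → no; 2× O (X2) → no; 9× C (X4) → no; 1× C (X3) → no; 1× O (X1) → match; 1× F (X1) → no.
That gives 1 matching atom.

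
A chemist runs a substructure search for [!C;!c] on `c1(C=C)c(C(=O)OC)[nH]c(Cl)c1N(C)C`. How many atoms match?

The query [!C;!c] means: neither aliphatic nor aromatic carbon — same as [!#6].
Check the 15 heavy atoms by environment: 1× n (aromatic) → match; 4× c (aromatic) → no; 6× C → no; 2× O → match; 1× N → match; 1× Cl → match.
Summing the matching environments: 1 + 2 + 1 + 1 = 5 matching atoms.

5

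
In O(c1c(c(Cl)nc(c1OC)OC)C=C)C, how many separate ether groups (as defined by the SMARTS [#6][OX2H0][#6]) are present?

3

[#6][OX2H0][#6] is the SMARTS for an ether: an aliphatic oxygen bridging two carbons with no H on the oxygen.
The molecule carries 3 separate instances of a methoxy ether (-OCH3) meeting every constraint; each maps to a distinct set of atoms, giving 3 matches.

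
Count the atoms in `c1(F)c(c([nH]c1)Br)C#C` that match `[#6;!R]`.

2

The query [#6;!R] means: carbon not in any ring.
Check the 9 heavy atoms by environment: 1× n (aromatic, in 5-ring) → no; 4× c (aromatic, in 5-ring) → no; 1× F (acyclic) → no; 1× Br (acyclic) → no; 2× C (acyclic) → match.
That gives 2 matching atoms.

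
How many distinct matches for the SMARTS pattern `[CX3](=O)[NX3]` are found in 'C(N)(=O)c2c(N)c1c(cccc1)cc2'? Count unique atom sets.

1

[CX3](=O)[NX3] is the SMARTS for an amide: a carbonyl carbon bonded to a trivalent nitrogen.
Exactly one fragment in the molecule meets all constraints, giving 1 match.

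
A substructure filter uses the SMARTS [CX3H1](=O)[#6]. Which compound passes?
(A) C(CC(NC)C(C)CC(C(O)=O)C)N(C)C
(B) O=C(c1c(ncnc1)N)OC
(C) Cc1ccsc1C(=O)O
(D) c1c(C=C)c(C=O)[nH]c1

D

[CX3H1](=O)[#6] describes an sp2 carbon with one H, double-bonded to O and single-bonded to carbon (an aldehyde).
(A) has a carboxylic acid group (-C(=O)OH) but the carbonyl carbon has H0 and is bonded to O, not H1.
(B) has a methyl-ester group (-C(=O)OCH3) but the carbonyl carbon has H0, not H1.
(C) has a carboxylic acid group (-C(=O)OH) but the carbonyl carbon has H0 and is bonded to O, not H1.
(D) contains an aldehyde (-CHO), which satisfies every atom and bond constraint.
So the answer is (D).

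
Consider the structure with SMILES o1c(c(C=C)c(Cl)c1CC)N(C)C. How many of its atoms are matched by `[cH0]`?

The query [cH0] means: aromatic carbon with no attached hydrogen (substituted or ring-fusion).
Check the 13 heavy atoms by environment: 1× o (aromatic, H0) → no; 4× c (aromatic, H0) → match; 1× N (H0) → no; 3× C (H3) → no; 2× C (H2) → no; 1× C (H1) → no; 1× Cl (H0) → no.
That gives 4 matching atoms.

4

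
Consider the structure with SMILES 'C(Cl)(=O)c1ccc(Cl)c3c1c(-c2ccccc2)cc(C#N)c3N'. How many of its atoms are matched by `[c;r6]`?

16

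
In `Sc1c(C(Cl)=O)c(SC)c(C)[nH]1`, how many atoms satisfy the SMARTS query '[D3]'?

5

The query [D3] means: atom with exactly three heavy-atom neighbours.
Check the 12 heavy atoms by environment: 1× n (aromatic, D2) → no; 4× c (aromatic, D3) → match; 2× C (D1) → no; 1× S (D1) → no; 1× C (D3) → match; 1× O (D1) → no; 1× Cl (D1) → no; 1× S (D2) → no.
Summing the matching environments: 4 + 1 = 5 matching atoms.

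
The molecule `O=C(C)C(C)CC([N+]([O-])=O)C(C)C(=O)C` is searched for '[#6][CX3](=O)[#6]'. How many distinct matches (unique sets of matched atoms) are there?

[#6][CX3](=O)[#6] is the SMARTS for a ketone: a carbonyl carbon (no H) flanked by two carbons.
The molecule carries 2 separate instances of an acetyl/ketone group (-C(=O)CH3) meeting every constraint; each maps to a distinct set of atoms, giving 2 matches.

2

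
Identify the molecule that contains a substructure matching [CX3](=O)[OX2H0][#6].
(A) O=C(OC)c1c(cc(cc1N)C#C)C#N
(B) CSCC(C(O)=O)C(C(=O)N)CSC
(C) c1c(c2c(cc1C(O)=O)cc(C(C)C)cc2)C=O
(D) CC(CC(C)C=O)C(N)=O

A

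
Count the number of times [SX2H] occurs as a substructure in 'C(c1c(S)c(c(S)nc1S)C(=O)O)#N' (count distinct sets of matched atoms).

3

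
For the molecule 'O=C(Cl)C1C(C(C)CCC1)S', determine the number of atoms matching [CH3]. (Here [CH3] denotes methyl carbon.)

The query [CH3] means: aliphatic carbon with exactly three hydrogens.
Check the 11 heavy atoms by environment: 3× C (H2) → no; 3× C (H1) → no; 1× C (H3) → match; 1× C (H0) → no; 1× O (H0) → no; 1× Cl (H0) → no; 1× S (H1) → no.
That gives 1 matching atom.

1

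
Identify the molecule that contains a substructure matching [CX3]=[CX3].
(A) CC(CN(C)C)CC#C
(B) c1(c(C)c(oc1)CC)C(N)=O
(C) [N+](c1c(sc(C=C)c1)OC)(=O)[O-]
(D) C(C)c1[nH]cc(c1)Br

C

[CX3]=[CX3] describes a non-aromatic C=C double bond between two sp2 carbons (an alkene).
(A) has an ethynyl group (-C#CH) but the C-C bond is a triple bond, not a double bond.
(B) has an ethyl group (-CH2CH3) but its C-C bond is a single bond between CX4 carbons, not CX3=CX3.
(C) contains a vinyl group (-CH=CH2), which satisfies every atom and bond constraint.
(D) has an ethyl group (-CH2CH3) but its C-C bond is a single bond between CX4 carbons, not CX3=CX3.
So the answer is (C).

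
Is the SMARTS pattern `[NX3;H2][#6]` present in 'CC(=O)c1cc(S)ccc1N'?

Yes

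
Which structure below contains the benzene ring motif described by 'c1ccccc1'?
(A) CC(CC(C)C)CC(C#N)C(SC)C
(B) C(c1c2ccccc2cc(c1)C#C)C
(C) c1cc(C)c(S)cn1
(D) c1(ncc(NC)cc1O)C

B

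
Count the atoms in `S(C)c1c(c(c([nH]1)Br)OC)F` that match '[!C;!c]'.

5

The query [!C;!c] means: neither aliphatic nor aromatic carbon — same as [!#6].
Check the 11 heavy atoms by environment: 1× n (aromatic) → match; 4× c (aromatic) → no; 1× Br → match; 1× S → match; 2× C → no; 1× F → match; 1× O → match.
Summing the matching environments: 1 + 1 + 1 + 1 + 1 = 5 matching atoms.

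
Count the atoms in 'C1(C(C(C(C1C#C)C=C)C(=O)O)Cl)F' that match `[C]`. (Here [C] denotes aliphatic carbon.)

10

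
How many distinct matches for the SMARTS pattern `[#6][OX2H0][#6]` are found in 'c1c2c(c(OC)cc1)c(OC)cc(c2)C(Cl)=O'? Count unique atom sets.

2

[#6][OX2H0][#6] is the SMARTS for an ether: an aliphatic oxygen bridging two carbons with no H on the oxygen.
The molecule carries 2 separate instances of a methoxy ether (-OCH3) meeting every constraint; each maps to a distinct set of atoms, giving 2 matches.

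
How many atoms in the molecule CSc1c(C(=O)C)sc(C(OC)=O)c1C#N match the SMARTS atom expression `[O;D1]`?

2

The query [O;D1] means: aliphatic oxygen bonded to exactly one heavy atom.
Check the 16 heavy atoms by environment: 1× s (aromatic, D2) → no; 4× c (aromatic, D3) → no; 1× C (D2) → no; 1× N (D1) → no; 2× C (D3) → no; 2× O (D1) → match; 1× O (D2) → no; 3× C (D1) → no; 1× S (D2) → no.
That gives 2 matching atoms.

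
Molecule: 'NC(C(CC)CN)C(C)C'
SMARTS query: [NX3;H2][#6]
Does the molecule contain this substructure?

Yes

The pattern [NX3;H2][#6] describes a trivalent nitrogen with two H attached to carbon — a primary amine.
The molecule carries a primary amino group (-NH2), whose atoms satisfy every constraint of the query, so the pattern matches.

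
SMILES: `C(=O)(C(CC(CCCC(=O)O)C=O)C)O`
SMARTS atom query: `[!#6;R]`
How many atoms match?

0

The query [!#6;R] means: non-carbon atom that is part of a ring.
Check the 15 heavy atoms by environment: 10× C (acyclic) → no; 5× O (acyclic) → no.
No environment satisfies the query, so 0 matching atoms.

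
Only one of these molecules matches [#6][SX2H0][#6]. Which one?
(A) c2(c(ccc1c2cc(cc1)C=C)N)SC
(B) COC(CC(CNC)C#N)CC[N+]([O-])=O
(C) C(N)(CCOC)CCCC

A

[#6][SX2H0][#6] describes an aliphatic sulfur bridging two carbons with no H on the sulfur (a thioether).
(A) contains a methylthio ether (-SCH3), which satisfies every atom and bond constraint.
(B) has a methoxy ether (-OCH3) but the bridging atom is O, not S.
(C) has a methoxy ether (-OCH3) but the bridging atom is O, not S.
So the answer is (A).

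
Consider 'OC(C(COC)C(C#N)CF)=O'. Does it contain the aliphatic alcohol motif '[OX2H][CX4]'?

The pattern [OX2H][CX4] describes a hydroxyl oxygen bound to an sp3 (X4) carbon — an aliphatic alcohol.
The closest candidate here is a methoxy ether (-OCH3), but the oxygen has H0 (ether), not H1. No other fragment satisfies the full query, so there is no match.

No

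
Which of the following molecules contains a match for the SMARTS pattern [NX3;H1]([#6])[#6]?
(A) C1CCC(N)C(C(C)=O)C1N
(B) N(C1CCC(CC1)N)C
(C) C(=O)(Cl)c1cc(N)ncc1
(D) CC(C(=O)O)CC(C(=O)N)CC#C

B

[NX3;H1]([#6])[#6] describes a trivalent nitrogen with one H, bonded to two carbons (a secondary amine).
(A) has a primary amino group (-NH2) but the nitrogen has H2 and only one carbon neighbour.
(B) contains an N-methylamino group (-NHCH3), which satisfies every atom and bond constraint.
(C) has a primary amino group (-NH2) but the nitrogen has H2 and only one carbon neighbour.
(D) has a primary amide (-C(=O)NH2) but the -C(=O)NH2 nitrogen has H2, not H1.
So the answer is (B).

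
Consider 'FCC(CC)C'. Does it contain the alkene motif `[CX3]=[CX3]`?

No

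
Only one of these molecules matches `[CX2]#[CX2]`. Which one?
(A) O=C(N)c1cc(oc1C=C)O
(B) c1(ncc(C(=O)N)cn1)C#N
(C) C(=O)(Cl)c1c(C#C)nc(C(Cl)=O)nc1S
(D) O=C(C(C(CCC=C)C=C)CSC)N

C

[CX2]#[CX2] describes a carbon-carbon triple bond (an alkyne).
(A) has a vinyl group (-CH=CH2) but the C=C is a double bond; both carbons are CX3, not CX2.
(B) has a nitrile (-C#N) but the triple bond is C#N, not C#C.
(C) contains an ethynyl group (-C#CH), which satisfies every atom and bond constraint.
(D) has a vinyl group (-CH=CH2) but the C=C is a double bond; both carbons are CX3, not CX2.
So the answer is (C).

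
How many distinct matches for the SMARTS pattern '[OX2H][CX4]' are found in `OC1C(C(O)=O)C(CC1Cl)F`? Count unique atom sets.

1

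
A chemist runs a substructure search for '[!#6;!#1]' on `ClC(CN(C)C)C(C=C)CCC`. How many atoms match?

2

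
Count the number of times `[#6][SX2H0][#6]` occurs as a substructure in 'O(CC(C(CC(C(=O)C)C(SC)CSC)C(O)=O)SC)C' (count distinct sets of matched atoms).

3

[#6][SX2H0][#6] is the SMARTS for a thioether: an aliphatic sulfur bridging two carbons with no H on the sulfur.
The molecule carries 3 separate instances of a methylthio ether (-SCH3) meeting every constraint; each maps to a distinct set of atoms, giving 3 matches.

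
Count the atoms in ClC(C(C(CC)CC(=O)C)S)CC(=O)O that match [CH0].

2

The query [CH0] means: aliphatic carbon with no attached hydrogen.
Check the 15 heavy atoms by environment: 3× C (H2) → no; 3× C (H1) → no; 1× S (H1) → no; 2× C (H3) → no; 2× C (H0) → match; 2× O (H0) → no; 1× O (H1) → no; 1× Cl (H0) → no.
That gives 2 matching atoms.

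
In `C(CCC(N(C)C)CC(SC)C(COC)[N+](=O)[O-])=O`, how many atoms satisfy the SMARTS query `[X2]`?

2

The query [X2] means: any atom with exactly two total connections (bonds + H).
Check the 19 heavy atoms by environment: 11× C (X4) → no; 1× N (X3) → no; 1× O (X2) → match; 1× S (X2) → match; 1× N (charge +1, X3) → no; 1× O (charge -1, X1) → no; 2× O (X1) → no; 1× C (X3) → no.
Summing the matching environments: 1 + 1 = 2 matching atoms.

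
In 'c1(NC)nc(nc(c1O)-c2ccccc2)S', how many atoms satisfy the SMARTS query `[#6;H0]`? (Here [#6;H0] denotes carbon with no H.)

5

The query [#6;H0] means: any carbon with no attached hydrogen.
Check the 16 heavy atoms by environment: 2× n (aromatic, H0) → no; 5× c (aromatic, H0) → match; 1× O (H1) → no; 5× c (aromatic, H1) → no; 1× S (H1) → no; 1× N (H1) → no; 1× C (H3) → no.
That gives 5 matching atoms.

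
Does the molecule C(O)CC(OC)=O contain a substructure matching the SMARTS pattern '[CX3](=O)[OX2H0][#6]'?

Yes

The pattern [CX3](=O)[OX2H0][#6] describes a carbonyl carbon bonded to an oxygen that is itself bonded to carbon (no H on that O) — an ester.
The molecule carries a methyl-ester group (-C(=O)OCH3), whose atoms satisfy every constraint of the query, so the pattern matches.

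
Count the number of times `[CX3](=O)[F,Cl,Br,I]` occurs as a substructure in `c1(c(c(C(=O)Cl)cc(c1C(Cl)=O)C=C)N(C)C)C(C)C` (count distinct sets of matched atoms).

2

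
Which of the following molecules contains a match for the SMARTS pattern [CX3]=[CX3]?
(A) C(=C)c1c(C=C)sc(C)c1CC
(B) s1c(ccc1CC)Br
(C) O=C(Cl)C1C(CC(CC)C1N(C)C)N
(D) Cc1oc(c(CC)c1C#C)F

A

[CX3]=[CX3] describes a non-aromatic C=C double bond between two sp2 carbons (an alkene).
(A) contains a vinyl group (-CH=CH2), which satisfies every atom and bond constraint.
(B) has an ethyl group (-CH2CH3) but its C-C bond is a single bond between CX4 carbons, not CX3=CX3.
(C) has an ethyl group (-CH2CH3) but its C-C bond is a single bond between CX4 carbons, not CX3=CX3.
(D) has an ethyl group (-CH2CH3) but its C-C bond is a single bond between CX4 carbons, not CX3=CX3.
So the answer is (A).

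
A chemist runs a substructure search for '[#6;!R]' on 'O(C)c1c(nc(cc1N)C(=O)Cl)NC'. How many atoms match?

3

The query [#6;!R] means: carbon not in any ring.
Check the 14 heavy atoms by environment: 1× n (aromatic, in 6-ring) → no; 5× c (aromatic, in 6-ring) → no; 2× N (acyclic) → no; 3× C (acyclic) → match; 2× O (acyclic) → no; 1× Cl (acyclic) → no.
That gives 3 matching atoms.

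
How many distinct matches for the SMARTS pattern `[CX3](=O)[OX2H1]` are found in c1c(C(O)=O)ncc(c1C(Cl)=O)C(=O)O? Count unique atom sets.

[CX3](=O)[OX2H1] is the SMARTS for a carboxylic acid: an sp2 carbon double-bonded to O and single-bonded to an -OH oxygen.
The molecule carries 2 separate instances of a carboxylic acid group (-C(=O)OH) meeting every constraint; each maps to a distinct set of atoms, giving 2 matches.

2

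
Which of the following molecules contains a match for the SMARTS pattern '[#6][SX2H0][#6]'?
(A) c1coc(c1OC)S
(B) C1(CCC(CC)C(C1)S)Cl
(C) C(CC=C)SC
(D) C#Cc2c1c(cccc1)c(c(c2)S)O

[#6][SX2H0][#6] describes an aliphatic sulfur bridging two carbons with no H on the sulfur (a thioether).
(A) has a methoxy ether (-OCH3) but the bridging atom is O, not S.
(B) has a thiol (-SH) but the sulfur has H1, not H0 bridging two carbons.
(C) contains a methylthio ether (-SCH3), which satisfies every atom and bond constraint.
(D) has a thiol (-SH) but the sulfur has H1, not H0 bridging two carbons.
So the answer is (C).

C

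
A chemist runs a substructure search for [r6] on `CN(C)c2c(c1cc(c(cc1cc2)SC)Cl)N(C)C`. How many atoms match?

10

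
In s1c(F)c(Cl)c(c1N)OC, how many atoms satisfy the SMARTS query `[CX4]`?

1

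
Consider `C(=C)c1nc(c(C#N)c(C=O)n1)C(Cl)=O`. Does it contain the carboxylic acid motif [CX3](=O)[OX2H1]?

No

The pattern [CX3](=O)[OX2H1] describes an sp2 carbon double-bonded to O and single-bonded to an -OH oxygen — a carboxylic acid.
The closest candidate here is an aldehyde (-CHO), but there is no singly-bonded oxygen on the carbonyl carbon. No other fragment satisfies the full query, so there is no match.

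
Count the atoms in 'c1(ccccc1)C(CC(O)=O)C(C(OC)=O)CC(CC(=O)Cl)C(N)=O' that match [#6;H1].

Check the 25 heavy atoms by environment: 3× C (H2) → no; 3× C (H1) → match; 4× C (H0) → no; 5× O (H0) → no; 1× Cl (H0) → no; 1× C (H3) → no; 1× c (aromatic, H0) → no; 5× c (aromatic, H1) → match; 1× O (H1) → no; 1× N (H2) → no.
Summing the matching environments: 3 + 5 = 8 matching atoms.

8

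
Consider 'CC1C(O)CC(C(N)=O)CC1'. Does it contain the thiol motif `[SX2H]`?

No

The pattern [SX2H] describes an aliphatic sulfur with two connections, one being H — a thiol.
The closest candidate here is a hydroxyl group (-OH), but it is an -OH, not an -SH. No other fragment satisfies the full query, so there is no match.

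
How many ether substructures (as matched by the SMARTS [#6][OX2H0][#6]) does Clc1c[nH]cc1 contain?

[#6][OX2H0][#6] is the SMARTS for an ether: an aliphatic oxygen bridging two carbons with no H on the oxygen.
No fragment in the molecule satisfies every constraint, giving 0 matches.

0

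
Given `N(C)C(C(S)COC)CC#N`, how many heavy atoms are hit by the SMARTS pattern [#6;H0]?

The query [#6;H0] means: any carbon with no attached hydrogen.
Check the 11 heavy atoms by environment: 2× C (H2) → no; 2× C (H1) → no; 1× S (H1) → no; 1× O (H0) → no; 2× C (H3) → no; 1× C (H0) → match; 1× N (H0) → no; 1× N (H1) → no.
That gives 1 matching atom.

1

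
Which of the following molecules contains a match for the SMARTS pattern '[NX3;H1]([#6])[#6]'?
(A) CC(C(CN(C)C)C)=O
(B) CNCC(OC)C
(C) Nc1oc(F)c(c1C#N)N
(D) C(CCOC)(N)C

B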